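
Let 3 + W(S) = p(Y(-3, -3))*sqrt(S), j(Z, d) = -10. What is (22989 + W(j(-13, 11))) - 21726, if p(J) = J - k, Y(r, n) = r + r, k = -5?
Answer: 1260 - I*sqrt(10) ≈ 1260.0 - 3.1623*I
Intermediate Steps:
Y(r, n) = 2*r
p(J) = 5 + J (p(J) = J - 1*(-5) = J + 5 = 5 + J)
W(S) = -3 - sqrt(S) (W(S) = -3 + (5 + 2*(-3))*sqrt(S) = -3 + (5 - 6)*sqrt(S) = -3 - sqrt(S))
(22989 + W(j(-13, 11))) - 21726 = (22989 + (-3 - sqrt(-10))) - 21726 = (22989 + (-3 - I*sqrt(10))) - 21726 = (22986 - I*sqrt(10)) - 21726 = 1260 - I*sqrt(10)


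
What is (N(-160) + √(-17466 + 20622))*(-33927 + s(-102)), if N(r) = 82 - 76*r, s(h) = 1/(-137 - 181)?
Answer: -66038165227/159 - 10788787*√789/159 ≈ -4.1724e+8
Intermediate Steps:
s(h) = -1/318 (s(h) = 1/(-318) = -1/318)
N(r) = 82 - 76*r
(N(-160) + √(-17466 + 20622))*(-33927 + s(-102)) = ((82 - 76*(-160)) + √(-17466 + 20622))*(-33927 - 1/318) = ((82 + 12160) + √3156)*(-10788787/318) = (12242 + 2*√789)*(-10788787/318) = -66038165227/159 - 10788787*√789/159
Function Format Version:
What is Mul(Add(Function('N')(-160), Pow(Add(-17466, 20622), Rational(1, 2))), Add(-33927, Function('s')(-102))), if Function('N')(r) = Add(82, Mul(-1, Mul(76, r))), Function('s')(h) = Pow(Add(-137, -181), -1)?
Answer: Add(Rational(-66038165227, 159), Mul(Rational(-10788787, 159), Pow(789, Rational(1, 2)))) ≈ -4.1724e+8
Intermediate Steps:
Function('s')(h) = Rational(-1, 318) (Function('s')(h) = Pow(-318, -1) = Rational(-1, 318))
Function('N')(r) = Add(82, Mul(-76, r))
Mul(Add(Function('N')(-160), Pow(Add(-17466, 20622), Rational(1, 2))), Add(-33927, Function('s')(-102))) = Mul(Add(Add(82, Mul(-76, -160)), Pow(Add(-17466, 20622), Rational(1, 2))), Add(-33927, Rational(-1, 318))) = Mul(Add(Add(82, 12160), Pow(3156, Rational(1, 2))), Rational(-10788787, 318)) = Mul(Add(12242, Mul(2, Pow(789, Rational(1, 2)))), Rational(-10788787, 318)) = Add(Rational(-66038165227, 159), Mul(Rational(-10788787, 159), Pow(789, Rational(1, 2))))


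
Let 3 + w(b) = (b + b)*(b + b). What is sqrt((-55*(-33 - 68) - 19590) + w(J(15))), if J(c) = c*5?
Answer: sqrt(8462) ≈ 91.989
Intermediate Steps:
J(c) = 5*c
w(b) = -3 + 4*b**2 (w(b) = -3 + (b + b)*(b + b) = -3 + (2*b)*(2*b) = -3 + 4*b**2)
sqrt((-55*(-33 - 68) - 19590) + w(J(15))) = sqrt((-55*(-33 - 68) - 19590) + (-3 + 4*(5*15)**2)) = sqrt((-55*(-101) - 19590) + (-3 + 4*75**2)) = sqrt((5555 - 19590) + (-3 + 4*5625)) = sqrt(-14035 + (-3 + 22500)) = sqrt(-14035 + 22497) = sqrt(8462)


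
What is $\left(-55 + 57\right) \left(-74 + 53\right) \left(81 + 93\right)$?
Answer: $-7308$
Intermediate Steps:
$\left(-55 + 57\right) \left(-74 + 53\right) \left(81 + 93\right) = 2 \left(-21\right) 174 = \left(-42\right) 174 = -7308$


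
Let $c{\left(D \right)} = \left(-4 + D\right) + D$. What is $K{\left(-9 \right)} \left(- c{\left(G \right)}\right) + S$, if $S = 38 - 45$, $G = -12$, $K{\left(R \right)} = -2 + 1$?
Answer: $-35$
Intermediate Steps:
$K{\left(R \right)} = -1$
$S = -7$ ($S = 38 - 45 = -7$)
$c{\left(D \right)} = -4 + 2 D$
$K{\left(-9 \right)} \left(- c{\left(G \right)}\right) + S = - \left(-1\right) \left(-4 + 2 \left(-12\right)\right) - 7 = - \left(-1\right) \left(-4 - 24\right) - 7 = - \left(-1\right) \left(-28\right) - 7 = \left(-1\right) 28 - 7 = -28 - 7 = -35$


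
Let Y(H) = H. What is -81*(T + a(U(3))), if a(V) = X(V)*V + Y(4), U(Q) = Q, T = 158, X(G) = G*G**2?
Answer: -19683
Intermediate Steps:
X(G) = G**3
a(V) = 4 + V**4 (a(V) = V**3*V + 4 = V**4 + 4 = 4 + V**4)
-81*(T + a(U(3))) = -81*(158 + (4 + 3**4)) = -81*(158 + (4 + 81)) = -81*(158 + 85) = -81*243 = -19683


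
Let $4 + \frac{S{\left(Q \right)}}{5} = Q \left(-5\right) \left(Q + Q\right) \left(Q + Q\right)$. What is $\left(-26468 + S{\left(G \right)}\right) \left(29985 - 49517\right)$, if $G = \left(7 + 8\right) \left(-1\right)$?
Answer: $-6074686384$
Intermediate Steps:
$G = -15$ ($G = 15 \left(-1\right) = -15$)
$S{\left(Q \right)} = -20 - 100 Q^{3}$ ($S{\left(Q \right)} = -20 + 5 Q \left(-5\right) \left(Q + Q\right) \left(Q + Q\right) = -20 + 5 - 5 Q 2 Q 2 Q = -20 + 5 - 5 Q 4 Q^{2} = -20 + 5 \left(- 20 Q^{3}\right) = -20 - 100 Q^{3}$)
$\left(-26468 + S{\left(G \right)}\right) \left(29985 - 49517\right) = \left(-26468 - \left(20 + 100 \left(-15\right)^{3}\right)\right) \left(29985 - 49517\right) = \left(-26468 - -337480\right) \left(-19532\right) = \left(-26468 + \left(-20 + 337500\right)\right) \left(-19532\right) = \left(-26468 + 337480\right) \left(-19532\right) = 311012 \left(-19532\right) = -6074686384$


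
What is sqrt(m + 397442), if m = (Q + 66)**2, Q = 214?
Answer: sqrt(475842) ≈ 689.81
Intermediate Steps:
m = 78400 (m = (214 + 66)**2 = 280**2 = 78400)
sqrt(m + 397442) = sqrt(78400 + 397442) = sqrt(475842)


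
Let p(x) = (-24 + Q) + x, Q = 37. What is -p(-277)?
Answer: 264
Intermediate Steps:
p(x) = 13 + x (p(x) = (-24 + 37) + x = 13 + x)
-p(-277) = -(13 - 277) = -1*(-264) = 264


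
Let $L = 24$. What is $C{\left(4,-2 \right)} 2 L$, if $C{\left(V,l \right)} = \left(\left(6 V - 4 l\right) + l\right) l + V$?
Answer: $-2688$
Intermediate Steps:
$C{\left(V,l \right)} = V + l \left(- 3 l + 6 V\right)$ ($C{\left(V,l \right)} = \left(\left(- 4 l + 6 V\right) + l\right) l + V = \left(- 3 l + 6 V\right) l + V = l \left(- 3 l + 6 V\right) + V = V + l \left(- 3 l + 6 V\right)$)
$C{\left(4,-2 \right)} 2 L = \left(4 - 3 \left(-2\right)^{2} + 6 \cdot 4 \left(-2\right)\right) 2 \cdot 24 = \left(4 - 12 - 48\right) 2 \cdot 24 = \left(-56\right) 2 \cdot 24 = \left(-112\right) 24 = -2688$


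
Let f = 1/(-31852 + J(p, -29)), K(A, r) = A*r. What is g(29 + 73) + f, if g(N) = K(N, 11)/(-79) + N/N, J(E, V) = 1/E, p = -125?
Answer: -4152715418/314538579 ≈ -13.203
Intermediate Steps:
g(N) = 1 - 11*N/79 (g(N) = (N*11)/(-79) + N/N = (11*N)*(-1/79) + 1 = -11*N/79 + 1 = 1 - 11*N/79)
f = -125/3981501 (f = 1/(-31852 + 1/(-125)) = 1/(-31852 - 1/125) = 1/(-3981501/125) = -125/3981501 ≈ -3.1395e-5)
g(29 + 73) + f = (1 - 11*(29 + 73)/79) - 125/3981501 = (1 - 11/79*102) - 125/3981501 = (1 - 1122/79) - 125/3981501 = -1043/79 - 125/3981501 = -4152715418/314538579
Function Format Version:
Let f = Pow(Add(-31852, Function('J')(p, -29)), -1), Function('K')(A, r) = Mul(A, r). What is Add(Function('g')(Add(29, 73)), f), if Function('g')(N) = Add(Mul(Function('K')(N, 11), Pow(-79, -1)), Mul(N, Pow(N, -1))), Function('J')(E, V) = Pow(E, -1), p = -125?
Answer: Rational(-4152715418, 314538579) ≈ -13.203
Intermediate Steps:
Function('g')(N) = Add(1, Mul(Rational(-11, 79), N)) (Function('g')(N) = Add(Mul(Mul(N, 11), Pow(-79, -1)), Mul(N, Pow(N, -1))) = Add(Mul(Mul(11, N), Rational(-1, 79)), 1) = Add(Mul(Rational(-11, 79), N), 1) = Add(1, Mul(Rational(-11, 79), N)))
f = Rational(-125, 3981501) (f = Pow(Add(-31852, Pow(-125, -1)), -1) = Pow(Add(-31852, Rational(-1, 125)), -1) = Pow(Rational(-3981501, 125), -1) = Rational(-125, 3981501) ≈ -3.1395e-5)
Add(Function('g')(Add(29, 73)), f) = Add(Add(1, Mul(Rational(-11, 79), Add(29, 73))), Rational(-125, 3981501)) = Add(Add(1, Mul(Rational(-11, 79), 102)), Rational(-125, 3981501)) = Add(Add(1, Rational(-1122, 79)), Rational(-125, 3981501)) = Add(Rational(-1043, 79), Rational(-125, 3981501)) = Rational(-4152715418, 314538579)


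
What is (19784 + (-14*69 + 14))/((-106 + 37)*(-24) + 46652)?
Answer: 4708/12077 ≈ 0.38983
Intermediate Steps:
(19784 + (-14*69 + 14))/((-106 + 37)*(-24) + 46652) = (19784 + (-966 + 14))/(-69*(-24) + 46652) = (19784 - 952)/(1656 + 46652) = 18832/48308 = 18832*(1/48308) = 4708/12077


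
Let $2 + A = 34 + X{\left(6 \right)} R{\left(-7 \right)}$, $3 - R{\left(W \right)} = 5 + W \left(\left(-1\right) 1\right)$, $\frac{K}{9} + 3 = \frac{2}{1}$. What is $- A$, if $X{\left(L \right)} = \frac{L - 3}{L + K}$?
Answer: $-41$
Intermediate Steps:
$K = -9$ ($K = -27 + 9 \cdot \frac{2}{1} = -27 + 9 \cdot 2 \cdot 1 = -27 + 9 \cdot 2 = -27 + 18 = -9$)
$X{\left(L \right)} = \frac{-3 + L}{-9 + L}$ ($X{\left(L \right)} = \frac{L - 3}{L - 9} = \frac{-3 + L}{-9 + L}$)
$R{\left(W \right)} = -2 + W$ ($R{\left(W \right)} = 3 - \left(5 + W \left(\left(-1\right) 1\right)\right) = 3 - \left(5 + W \left(-1\right)\right) = 3 - \left(5 - W\right) = 3 + \left(-5 + W\right) = -2 + W$)
$A = 41$ ($A = -2 + \left(34 + \frac{-3 + 6}{-9 + 6} \left(-2 - 7\right)\right) = -2 + \left(34 + \frac{1}{-3} \cdot 3 \left(-9\right)\right) = -2 + \left(34 + \left(- \frac{1}{3}\right) 3 \left(-9\right)\right) = -2 + \left(34 - -9\right) = -2 + \left(34 + 9\right) = -2 + 43 = 41$)
$- A = \left(-1\right) 41 = -41$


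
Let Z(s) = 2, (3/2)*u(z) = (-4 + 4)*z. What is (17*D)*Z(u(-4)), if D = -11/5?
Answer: -374/5 ≈ -74.800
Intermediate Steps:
u(z) = 0 (u(z) = 2*((-4 + 4)*z)/3 = 2*(0*z)/3 = (2/3)*0 = 0)
D = -11/5 (D = -11*1/5 = -11/5 ≈ -2.2000)
(17*D)*Z(u(-4)) = (17*(-11/5))*2 = -187/5*2 = -374/5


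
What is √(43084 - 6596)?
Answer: 2*√9122 ≈ 191.02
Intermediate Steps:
√(43084 - 6596) = √36488 = 2*√9122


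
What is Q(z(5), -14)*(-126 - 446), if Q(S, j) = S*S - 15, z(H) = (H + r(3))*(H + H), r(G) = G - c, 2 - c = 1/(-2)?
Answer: -1721720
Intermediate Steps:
c = 5/2 (c = 2 - 1/(-2) = 2 - 1*(-½) = 2 + ½ = 5/2 ≈ 2.5000)
r(G) = -5/2 + G (r(G) = G - 1*5/2 = G - 5/2 = -5/2 + G)
z(H) = 2*H*(½ + H) (z(H) = (H + (-5/2 + 3))*(H + H) = (H + ½)*(2*H) = (½ + H)*(2*H) = 2*H*(½ + H))
Q(S, j) = -15 + S² (Q(S, j) = S² - 15 = -15 + S²)
Q(z(5), -14)*(-126 - 446) = (-15 + (5*(1 + 2*5))²)*(-126 - 446) = (-15 + (5*(1 + 10))²)*(-572) = (-15 + (5*11)²)*(-572) = (-15 + 55²)*(-572) = (-15 + 3025)*(-572) = 3010*(-572) = -1721720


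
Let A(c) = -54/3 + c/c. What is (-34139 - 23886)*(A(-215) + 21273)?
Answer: -1233379400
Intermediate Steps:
A(c) = -17 (A(c) = -54*⅓ + 1 = -18 + 1 = -17)
(-34139 - 23886)*(A(-215) + 21273) = (-34139 - 23886)*(-17 + 21273) = -58025*21256 = -1233379400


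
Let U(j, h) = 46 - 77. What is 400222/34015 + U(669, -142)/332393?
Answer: 133029936781/11306347895 ≈ 11.766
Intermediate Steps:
U(j, h) = -31
400222/34015 + U(669, -142)/332393 = 400222/34015 - 31/332393 = 133029936781/11306347895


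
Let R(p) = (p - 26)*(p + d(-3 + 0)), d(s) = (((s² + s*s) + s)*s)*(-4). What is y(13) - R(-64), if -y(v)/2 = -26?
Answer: 10492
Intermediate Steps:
y(v) = 52 (y(v) = -2*(-26) = 52)
d(s) = -4*s*(s + 2*s²) (d(s) = (((s² + s²) + s)*s)*(-4) = ((2*s² + s)*s)*(-4) = ((s + 2*s²)*s)*(-4) = (s*(s + 2*s²))*(-4) = -4*s*(s + 2*s²))
R(p) = (-26 + p)*(180 + p) (R(p) = (p - 26)*(p + (-3 + 0)²*(-4 - 8*(-3 + 0))) = (-26 + p)*(p + (-3)²*(-4 - 8*(-3))) = (-26 + p)*(p + 9*(-4 + 24)) = (-26 + p)*(p + 9*20) = (-26 + p)*(p + 180) = (-26 + p)*(180 + p))
y(13) - R(-64) = 52 - (-4680 + (-64)² + 154*(-64)) = 52 - (-4680 + 4096 - 9856) = 52 - 1*(-10440) = 52 + 10440 = 10492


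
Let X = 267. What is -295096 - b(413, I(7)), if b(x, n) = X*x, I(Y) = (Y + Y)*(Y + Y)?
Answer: -405367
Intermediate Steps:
I(Y) = 4*Y² (I(Y) = (2*Y)*(2*Y) = 4*Y²)
b(x, n) = 267*x
-295096 - b(413, I(7)) = -295096 - 267*413 = -295096 - 1*110271 = -295096 - 110271 = -405367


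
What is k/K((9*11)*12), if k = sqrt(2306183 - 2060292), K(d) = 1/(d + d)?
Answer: 2376*sqrt(245891) ≈ 1.1782e+6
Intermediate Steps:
K(d) = 1/(2*d)
k = sqrt(245891) ≈ 495.87
k/K((9*11)*12) = sqrt(245891)/((1/(2*(((9*11)*12))))) = sqrt(245891)/((1/(2*((99*12))))) = sqrt(245891)/(((1/2)/1188)) = sqrt(245891)/(((1/2)*(1/1188))) = sqrt(245891)/(1/2376) = sqrt(245891)*2376 = 2376*sqrt(245891)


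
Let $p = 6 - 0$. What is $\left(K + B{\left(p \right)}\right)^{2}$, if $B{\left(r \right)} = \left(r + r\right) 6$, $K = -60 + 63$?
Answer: $5625$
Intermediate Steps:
$K = 3$
$p = 6$ ($p = 6 + 0 = 6$)
$B{\left(r \right)} = 12 r$ ($B{\left(r \right)} = 2 r 6 = 12 r$)
$\left(K + B{\left(p \right)}\right)^{2} = \left(3 + 12 \cdot 6\right)^{2} = \left(3 + 72\right)^{2} = 75^{2} = 5625$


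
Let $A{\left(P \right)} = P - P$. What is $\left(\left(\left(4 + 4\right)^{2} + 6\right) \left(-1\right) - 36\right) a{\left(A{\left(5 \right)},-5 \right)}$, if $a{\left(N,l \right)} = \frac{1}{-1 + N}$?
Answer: $106$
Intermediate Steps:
$A{\left(P \right)} = 0$
$\left(\left(\left(4 + 4\right)^{2} + 6\right) \left(-1\right) - 36\right) a{\left(A{\left(5 \right)},-5 \right)} = \frac{\left(\left(4 + 4\right)^{2} + 6\right) \left(-1\right) - 36}{-1 + 0} = \frac{\left(8^{2} + 6\right) \left(-1\right) - 36}{-1} = \left(\left(64 + 6\right) \left(-1\right) - 36\right) \left(-1\right) = \left(70 \left(-1\right) - 36\right) \left(-1\right) = \left(-70 - 36\right) \left(-1\right) = \left(-106\right) \left(-1\right) = 106$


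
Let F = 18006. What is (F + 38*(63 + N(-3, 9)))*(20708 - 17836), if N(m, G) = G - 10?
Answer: 58479664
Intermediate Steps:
N(m, G) = -10 + G
(F + 38*(63 + N(-3, 9)))*(20708 - 17836) = (18006 + 38*(63 + (-10 + 9)))*(20708 - 17836) = (18006 + 38*(63 - 1))*2872 = (18006 + 38*62)*2872 = (18006 + 2356)*2872 = 20362*2872 = 58479664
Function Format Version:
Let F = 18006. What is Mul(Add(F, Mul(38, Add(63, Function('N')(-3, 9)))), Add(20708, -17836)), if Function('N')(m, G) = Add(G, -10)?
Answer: 58479664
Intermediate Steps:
Function('N')(m, G) = Add(-10, G)
Mul(Add(F, Mul(38, Add(63, Function('N')(-3, 9)))), Add(20708, -17836)) = Mul(Add(18006, Mul(38, Add(63, Add(-10, 9)))), Add(20708, -17836)) = Mul(Add(18006, Mul(38, Add(63, -1))), 2872) = Mul(Add(18006, Mul(38, 62)), 2872) = Mul(Add(18006, 2356), 2872) = Mul(20362, 2872) = 58479664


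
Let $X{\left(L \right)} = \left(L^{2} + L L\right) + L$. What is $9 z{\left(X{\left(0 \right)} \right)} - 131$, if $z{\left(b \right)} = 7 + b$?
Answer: $-68$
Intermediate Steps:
$X{\left(L \right)} = L + 2 L^{2}$ ($X{\left(L \right)} = \left(L^{2} + L^{2}\right) + L = 2 L^{2} + L = L + 2 L^{2}$)
$9 z{\left(X{\left(0 \right)} \right)} - 131 = 9 \left(7 + 0 \left(1 + 2 \cdot 0\right)\right) - 131 = 9 \left(7 + 0 \left(1 + 0\right)\right) - 131 = 9 \left(7 + 0 \cdot 1\right) - 131 = 9 \left(7 + 0\right) - 131 = 9 \cdot 7 - 131 = 63 - 131 = -68$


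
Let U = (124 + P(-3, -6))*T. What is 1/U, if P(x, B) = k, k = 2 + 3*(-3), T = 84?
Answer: 1/9828 ≈ 0.00010175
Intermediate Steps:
k = -7 (k = 2 - 9 = -7)
P(x, B) = -7
U = 9828 (U = (124 - 7)*84 = 117*84 = 9828)
1/U = 1/9828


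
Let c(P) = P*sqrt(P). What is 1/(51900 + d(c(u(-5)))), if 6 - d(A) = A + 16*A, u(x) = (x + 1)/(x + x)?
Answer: 3244125/168389551094 + 85*sqrt(10)/168389551094 ≈ 1.9267e-5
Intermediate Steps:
u(x) = (1 + x)/(2*x) (u(x) = (1 + x)/((2*x)) = (1 + x)*(1/(2*x)) = (1 + x)/(2*x))
c(P) = P**(3/2)
d(A) = 6 - 17*A (d(A) = 6 - (A + 16*A) = 6 - 17*A)
1/(51900 + d(c(u(-5)))) = 1/(51900 + (6 - 17*2*sqrt(2)*(-1/(-5))**(3/2))) = 1/(51900 + (6 - 17*2*sqrt(10)/25)) = 1/(51900 + (6 - 34*sqrt(10)/25)) = 1/(51906 - 34*sqrt(10)/25)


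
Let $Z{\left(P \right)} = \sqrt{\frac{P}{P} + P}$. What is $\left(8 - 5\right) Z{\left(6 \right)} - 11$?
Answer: $-11 + 3 \sqrt{7} \approx -3.0627$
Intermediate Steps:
$Z{\left(P \right)} = \sqrt{1 + P}$
$\left(8 - 5\right) Z{\left(6 \right)} - 11 = \left(8 - 5\right) \sqrt{1 + 6} - 11 = \left(8 - 5\right) \sqrt{7} - 11 = 3 \sqrt{7} - 11 = -11 + 3 \sqrt{7}$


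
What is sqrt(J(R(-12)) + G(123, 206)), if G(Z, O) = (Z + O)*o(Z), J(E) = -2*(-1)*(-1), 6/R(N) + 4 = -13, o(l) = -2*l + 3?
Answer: I*sqrt(79949) ≈ 282.75*I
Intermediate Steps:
o(l) = 3 - 2*l
R(N) = -6/17 (R(N) = 6/(-4 - 13) = 6/(-17) = 6*(-1/17) = -6/17)
J(E) = -2 (J(E) = 2*(-1) = -2)
G(Z, O) = (3 - 2*Z)*(O + Z) (G(Z, O) = (Z + O)*(3 - 2*Z) = (O + Z)*(3 - 2*Z) = (3 - 2*Z)*(O + Z))
sqrt(J(R(-12)) + G(123, 206)) = sqrt(-2 - (-3 + 2*123)*(206 + 123)) = sqrt(-2 - 1*(-3 + 246)*329) = sqrt(-2 - 1*243*329) = sqrt(-2 - 79947) = sqrt(-79949) = I*sqrt(79949)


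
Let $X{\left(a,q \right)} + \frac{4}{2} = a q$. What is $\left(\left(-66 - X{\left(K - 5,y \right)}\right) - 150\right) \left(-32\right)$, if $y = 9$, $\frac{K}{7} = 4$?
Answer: $13472$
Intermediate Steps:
$K = 28$ ($K = 7 \cdot 4 = 28$)
$X{\left(a,q \right)} = -2 + a q$
$\left(\left(-66 - X{\left(K - 5,y \right)}\right) - 150\right) \left(-32\right) = \left(\left(-66 - \left(-2 + \left(28 - 5\right) 9\right)\right) - 150\right) \left(-32\right) = \left(\left(-66 - \left(-2 + 23 \cdot 9\right)\right) - 150\right) \left(-32\right) = \left(\left(-66 - \left(-2 + 207\right)\right) - 150\right) \left(-32\right) = \left(\left(-66 - 205\right) - 150\right) \left(-32\right) = \left(-271 - 150\right) \left(-32\right) = \left(-421\right) \left(-32\right) = 13472$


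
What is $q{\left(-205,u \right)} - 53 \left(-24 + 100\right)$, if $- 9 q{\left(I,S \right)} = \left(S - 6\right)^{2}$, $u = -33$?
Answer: $-4197$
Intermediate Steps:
$q{\left(I,S \right)} = - \frac{\left(-6 + S\right)^{2}}{9}$ ($q{\left(I,S \right)} = - \frac{\left(S - 6\right)^{2}}{9} = - \frac{\left(-6 + S\right)^{2}}{9}$)
$q{\left(-205,u \right)} - 53 \left(-24 + 100\right) = - \frac{\left(-6 - 33\right)^{2}}{9} - 53 \left(-24 + 100\right) = - \frac{\left(-39\right)^{2}}{9} - 53 \cdot 76 = \left(- \frac{1}{9}\right) 1521 - 4028 = -169 - 4028 = -4197$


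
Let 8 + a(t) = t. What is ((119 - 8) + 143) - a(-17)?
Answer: 279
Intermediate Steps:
a(t) = -8 + t
((119 - 8) + 143) - a(-17) = ((119 - 8) + 143) - (-8 - 17) = (111 + 143) - 1*(-25) = 254 + 25 = 279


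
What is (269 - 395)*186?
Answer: -23436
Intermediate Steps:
(269 - 395)*186 = -126*186 = -23436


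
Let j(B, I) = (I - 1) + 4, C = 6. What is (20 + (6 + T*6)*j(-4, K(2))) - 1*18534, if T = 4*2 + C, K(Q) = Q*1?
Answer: -18064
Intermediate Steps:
K(Q) = Q
j(B, I) = 3 + I (j(B, I) = (-1 + I) + 4 = 3 + I)
T = 14 (T = 4*2 + 6 = 8 + 6 = 14)
(20 + (6 + T*6)*j(-4, K(2))) - 1*18534 = (20 + (6 + 14*6)*(3 + 2)) - 1*18534 = (20 + (6 + 84)*5) - 18534 = (20 + 90*5) - 18534 = (20 + 450) - 18534 = 470 - 18534 = -18064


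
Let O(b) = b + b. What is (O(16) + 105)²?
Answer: 18769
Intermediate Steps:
O(b) = 2*b
(O(16) + 105)² = (2*16 + 105)² = (32 + 105)² = 137² = 18769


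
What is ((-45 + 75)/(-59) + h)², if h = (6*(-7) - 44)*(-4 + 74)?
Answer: 126174144100/3481 ≈ 3.6247e+7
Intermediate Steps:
h = -6020 (h = (-42 - 44)*70 = -86*70 = -6020)
((-45 + 75)/(-59) + h)² = ((-45 + 75)/(-59) - 6020)² = (30*(-1/59) - 6020)² = (-30/59 - 6020)² = (-355210/59)² = 126174144100/3481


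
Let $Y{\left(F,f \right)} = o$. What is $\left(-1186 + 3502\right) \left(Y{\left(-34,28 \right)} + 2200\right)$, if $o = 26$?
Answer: $5155416$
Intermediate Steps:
$Y{\left(F,f \right)} = 26$
$\left(-1186 + 3502\right) \left(Y{\left(-34,28 \right)} + 2200\right) = \left(-1186 + 3502\right) \left(26 + 2200\right) = 2316 \cdot 2226 = 5155416$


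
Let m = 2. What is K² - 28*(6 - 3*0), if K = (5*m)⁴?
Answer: 99999832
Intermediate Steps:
K = 10000 (K = (5*2)⁴ = 10⁴ = 10000)
K² - 28*(6 - 3*0) = 10000² - 28*(6 - 3*0) = 100000000 - 28*(6 + 0) = 100000000 - 28*6 = 100000000 - 168 = 99999832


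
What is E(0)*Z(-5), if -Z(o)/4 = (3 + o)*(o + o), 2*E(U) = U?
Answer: 0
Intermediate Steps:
E(U) = U/2
Z(o) = -8*o*(3 + o) (Z(o) = -4*(3 + o)*(o + o) = -4*(3 + o)*2*o = -8*o*(3 + o))
E(0)*Z(-5) = ((½)*0)*(-8*(-5)*(3 - 5)) = 0*(-8*(-5)*(-2)) = 0*(-80) = 0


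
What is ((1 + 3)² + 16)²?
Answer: 1024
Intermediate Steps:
((1 + 3)² + 16)² = (4² + 16)² = (16 + 16)² = 32² = 1024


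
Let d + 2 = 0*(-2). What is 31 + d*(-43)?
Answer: 117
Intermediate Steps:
d = -2 (d = -2 + 0*(-2) = -2 + 0 = -2)
31 + d*(-43) = 31 - 2*(-43) = 31 + 86 = 117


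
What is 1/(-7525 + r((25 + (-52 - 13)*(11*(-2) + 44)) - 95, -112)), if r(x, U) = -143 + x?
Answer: -1/9168 ≈ -0.00010907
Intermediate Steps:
1/(-7525 + r((25 + (-52 - 13)*(11*(-2) + 44)) - 95, -112)) = 1/(-7525 + (-143 + ((25 + (-52 - 13)*(11*(-2) + 44)) - 95))) = 1/(-7525 + (-143 + ((25 - 65*(-22 + 44)) - 95))) = 1/(-7525 + (-143 + ((25 - 65*22) - 95))) = 1/(-7525 + (-143 + ((25 - 1430) - 95))) = 1/(-7525 + (-143 + (-1405 - 95))) = 1/(-7525 + (-143 - 1500)) = 1/(-7525 - 1643) = 1/(-9168) = -1/9168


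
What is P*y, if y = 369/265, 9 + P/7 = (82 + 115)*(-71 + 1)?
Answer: -35642817/265 ≈ -1.3450e+5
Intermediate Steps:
P = -96593 (P = -63 + 7*((82 + 115)*(-71 + 1)) = -63 + 7*(197*(-70)) = -63 + 7*(-13790) = -63 - 96530 = -96593)
y = 369/265 (y = 369*(1/265) = 369/265 ≈ 1.3925)
P*y = -96593*369/265 = -35642817/265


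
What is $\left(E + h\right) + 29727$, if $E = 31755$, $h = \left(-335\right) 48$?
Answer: $45402$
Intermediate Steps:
$h = -16080$
$\left(E + h\right) + 29727 = \left(31755 - 16080\right) + 29727 = 15675 + 29727 = 45402$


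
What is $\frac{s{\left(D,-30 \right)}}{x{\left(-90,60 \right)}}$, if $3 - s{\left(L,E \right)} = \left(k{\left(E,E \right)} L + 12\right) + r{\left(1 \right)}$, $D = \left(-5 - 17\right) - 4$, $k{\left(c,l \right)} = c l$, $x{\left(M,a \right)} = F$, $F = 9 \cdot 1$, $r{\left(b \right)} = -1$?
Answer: $\frac{23392}{9} \approx 2599.1$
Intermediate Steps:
$F = 9$
$x{\left(M,a \right)} = 9$
$D = -26$ ($D = -22 - 4 = -26$)
$s{\left(L,E \right)} = -8 - L E^{2}$ ($s{\left(L,E \right)} = 3 - \left(\left(E E L + 12\right) - 1\right) = 3 - \left(\left(E^{2} L + 12\right) - 1\right) = 3 - \left(\left(L E^{2} + 12\right) - 1\right) = 3 - \left(\left(12 + L E^{2}\right) - 1\right) = 3 - \left(11 + L E^{2}\right) = -8 - L E^{2}$)
$\frac{s{\left(D,-30 \right)}}{x{\left(-90,60 \right)}} = \frac{-8 - - 26 \left(-30\right)^{2}}{9} = \left(-8 - \left(-26\right) 900\right) \frac{1}{9} = \left(-8 + 23400\right) \frac{1}{9} = 23392 \cdot \frac{1}{9} = \frac{23392}{9}$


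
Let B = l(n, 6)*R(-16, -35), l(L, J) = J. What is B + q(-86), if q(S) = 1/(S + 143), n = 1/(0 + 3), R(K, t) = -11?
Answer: -3761/57 ≈ -65.982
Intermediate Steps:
n = ⅓ (n = 1/3 = ⅓ ≈ 0.33333)
q(S) = 1/(143 + S)
B = -66 (B = 6*(-11) = -66)
B + q(-86) = -66 + 1/(143 - 86) = -66 + 1/57 = -3761/57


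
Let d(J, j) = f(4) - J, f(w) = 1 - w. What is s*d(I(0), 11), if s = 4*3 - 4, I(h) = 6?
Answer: -72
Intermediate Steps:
d(J, j) = -3 - J (d(J, j) = (1 - 1*4) - J = (1 - 4) - J = -3 - J)
s = 8 (s = 12 - 4 = 8)
s*d(I(0), 11) = 8*(-3 - 1*6) = 8*(-3 - 6) = 8*(-9) = -72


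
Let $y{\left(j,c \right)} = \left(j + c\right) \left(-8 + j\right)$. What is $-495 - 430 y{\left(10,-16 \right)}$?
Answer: $4665$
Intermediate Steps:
$y{\left(j,c \right)} = \left(-8 + j\right) \left(c + j\right)$ ($y{\left(j,c \right)} = \left(c + j\right) \left(-8 + j\right) = \left(-8 + j\right) \left(c + j\right)$)
$-495 - 430 y{\left(10,-16 \right)} = -495 - 430 \left(10^{2} - -128 - 80 - 160\right) = -495 - 430 \left(100 + 128 - 80 - 160\right) = -495 - -5160 = -495 + 5160 = 4665$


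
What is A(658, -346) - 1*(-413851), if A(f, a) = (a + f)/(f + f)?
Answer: 136157057/329 ≈ 4.1385e+5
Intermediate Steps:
A(f, a) = (a + f)/(2*f) (A(f, a) = (a + f)/((2*f)) = (a + f)*(1/(2*f)) = (a + f)/(2*f))
A(658, -346) - 1*(-413851) = (1/2)*(-346 + 658)/658 - 1*(-413851) = (1/2)*(1/658)*312 + 413851 = 78/329 + 413851 = 136157057/329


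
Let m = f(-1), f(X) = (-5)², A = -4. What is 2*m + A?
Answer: 46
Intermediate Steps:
f(X) = 25
m = 25
2*m + A = 2*25 - 4 = 50 - 4 = 46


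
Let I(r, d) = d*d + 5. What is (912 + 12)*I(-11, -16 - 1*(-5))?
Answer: 116424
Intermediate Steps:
I(r, d) = 5 + d² (I(r, d) = d² + 5 = 5 + d²)
(912 + 12)*I(-11, -16 - 1*(-5)) = (912 + 12)*(5 + (-16 - 1*(-5))²) = 924*(5 + (-16 + 5)²) = 924*(5 + (-11)²) = 924*(5 + 121) = 924*126 = 116424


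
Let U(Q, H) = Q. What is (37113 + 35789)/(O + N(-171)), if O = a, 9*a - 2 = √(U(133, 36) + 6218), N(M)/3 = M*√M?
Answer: 656118/(2 + √6351 - 13851*I*√19) ≈ 0.014705 + 10.867*I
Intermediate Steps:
N(M) = 3*M^(3/2) (N(M) = 3*(M*√M) = 3*M^(3/2))
a = 2/9 + √6351/9 (a = 2/9 + √(133 + 6218)/9 = 2/9 + √6351/9 ≈ 9.0770)
O = 2/9 + √6351/9 ≈ 9.0770
(37113 + 35789)/(O + N(-171)) = (37113 + 35789)/((2/9 + √6351/9) + 3*(-171)^(3/2)) = 72902/((2/9 + √6351/9) + 3*(-513*I*√19)) = 72902/((2/9 + √6351/9) - 1539*I*√19) = 72902/(2/9 + √6351/9 - 1539*I*√19)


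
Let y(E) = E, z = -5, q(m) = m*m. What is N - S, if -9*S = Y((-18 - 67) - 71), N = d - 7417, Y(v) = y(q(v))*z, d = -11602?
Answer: -32539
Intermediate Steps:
q(m) = m**2
Y(v) = -5*v**2 (Y(v) = v**2*(-5) = -5*v**2)
N = -19019 (N = -11602 - 7417 = -19019)
S = 13520 (S = -(-5)*((-18 - 67) - 71)**2/9 = -(-5)*(-85 - 71)**2/9 = -(-5)*(-156)**2/9 = -(-5)*24336/9 = -1/9*(-121680) = 13520)
N - S = -19019 - 1*13520 = -19019 - 13520 = -32539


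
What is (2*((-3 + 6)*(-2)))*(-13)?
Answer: 156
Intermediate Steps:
(2*((-3 + 6)*(-2)))*(-13) = (2*(3*(-2)))*(-13) = (2*(-6))*(-13) = -12*(-13) = 156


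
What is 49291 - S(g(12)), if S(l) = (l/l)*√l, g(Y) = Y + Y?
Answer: 49291 - 2*√6 ≈ 49286.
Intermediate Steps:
g(Y) = 2*Y
S(l) = √l (S(l) = 1*√l = √l)
49291 - S(g(12)) = 49291 - √(2*12) = 49291 - √24 = 49291 - 2*√6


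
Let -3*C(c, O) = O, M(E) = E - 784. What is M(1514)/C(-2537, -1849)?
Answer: 2190/1849 ≈ 1.1844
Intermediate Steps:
M(E) = -784 + E
C(c, O) = -O/3
M(1514)/C(-2537, -1849) = (-784 + 1514)/((-⅓*(-1849))) = 730/(1849/3) = 730*(3/1849) = 2190/1849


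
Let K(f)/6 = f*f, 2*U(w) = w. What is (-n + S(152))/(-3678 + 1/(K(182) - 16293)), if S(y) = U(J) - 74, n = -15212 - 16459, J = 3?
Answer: -11530355847/1342109554 ≈ -8.5912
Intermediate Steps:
U(w) = w/2
n = -31671
K(f) = 6*f² (K(f) = 6*(f*f) = 6*f²)
S(y) = -145/2 (S(y) = (½)*3 - 74 = 3/2 - 74 = -145/2)
(-n + S(152))/(-3678 + 1/(K(182) - 16293)) = (-1*(-31671) - 145/2)/(-3678 + 1/(6*182² - 16293)) = (31671 - 145/2)/(-3678 + 1/(6*33124 - 16293)) = 63197/(2*(-3678 + 1/(198744 - 16293))) = 63197/(2*(-3678 + 1/182451)) = 63197/(2*(-671054777/182451)) = (63197/2)*(-182451/671054777) = -11530355847/1342109554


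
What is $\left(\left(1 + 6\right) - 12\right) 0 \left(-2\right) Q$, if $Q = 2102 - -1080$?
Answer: $0$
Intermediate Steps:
$Q = 3182$ ($Q = 2102 + 1080 = 3182$)
$\left(\left(1 + 6\right) - 12\right) 0 \left(-2\right) Q = \left(\left(1 + 6\right) - 12\right) 0 \left(-2\right) 3182 = \left(7 - 12\right) 0 \left(-2\right) 3182 = \left(-5\right) 0 \left(-2\right) 3182 = 0 \left(-2\right) 3182 = 0 \cdot 3182 = 0$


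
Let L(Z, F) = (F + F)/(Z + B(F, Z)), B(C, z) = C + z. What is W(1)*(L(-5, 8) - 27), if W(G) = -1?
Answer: 35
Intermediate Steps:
L(Z, F) = 2*F/(F + 2*Z) (L(Z, F) = (F + F)/(Z + (F + Z)) = (2*F)/(F + 2*Z) = 2*F/(F + 2*Z))
W(1)*(L(-5, 8) - 27) = -(2*8/(8 + 2*(-5)) - 27) = -(2*8/(8 - 10) - 27) = -(2*8/(-2) - 27) = -(2*8*(-½) - 27) = -(-8 - 27) = -1*(-35) = 35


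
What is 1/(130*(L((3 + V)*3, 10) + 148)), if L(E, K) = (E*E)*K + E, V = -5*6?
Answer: 1/8538010 ≈ 1.1712e-7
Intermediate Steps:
V = -30
L(E, K) = E + K*E² (L(E, K) = E²*K + E = K*E² + E = E + K*E²)
1/(130*(L((3 + V)*3, 10) + 148)) = 1/(130*(((3 - 30)*3)*(1 + ((3 - 30)*3)*10) + 148)) = 1/(130*((-27*3)*(1 - 27*3*10) + 148)) = 1/(130*(-81*(1 - 81*10) + 148)) = 1/(130*(-81*(1 - 810) + 148)) = 1/(130*(-81*(-809) + 148)) = 1/(130*(65529 + 148)) = 1/(130*65677) = 1/8538010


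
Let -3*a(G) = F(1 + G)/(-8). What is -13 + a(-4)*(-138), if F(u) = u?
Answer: 17/4 ≈ 4.2500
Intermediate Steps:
a(G) = 1/24 + G/24 (a(G) = -(1 + G)/(3*(-8)) = -(1 + G)*(-1)/(3*8) = -(-⅛ - G/8)/3 = 1/24 + G/24)
-13 + a(-4)*(-138) = -13 + (1/24 + (1/24)*(-4))*(-138) = -13 + (1/24 - ⅙)*(-138) = -13 - ⅛*(-138) = -13 + 69/4 = 17/4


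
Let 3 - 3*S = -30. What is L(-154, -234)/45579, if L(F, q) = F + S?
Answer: -143/45579 ≈ -0.0031374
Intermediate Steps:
S = 11 (S = 1 - 1/3*(-30) = 1 + 10 = 11)
L(F, q) = 11 + F (L(F, q) = F + 11 = 11 + F)
L(-154, -234)/45579 = (11 - 154)/45579 = -143*1/45579 = -143/45579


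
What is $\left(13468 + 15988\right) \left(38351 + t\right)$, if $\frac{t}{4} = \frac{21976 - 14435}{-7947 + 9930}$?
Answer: $\frac{2241018282832}{1983} \approx 1.1301 \cdot 10^{9}$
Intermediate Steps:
$t = \frac{30164}{1983}$ ($t = 4 \frac{21976 - 14435}{-7947 + 9930} = 4 \cdot \frac{7541}{1983} = \frac{30164}{1983} \approx 15.211$)
$\left(13468 + 15988\right) \left(38351 + t\right) = \left(13468 + 15988\right) \left(38351 + \frac{30164}{1983}\right) = 29456 \cdot \frac{76080197}{1983} = \frac{2241018282832}{1983}$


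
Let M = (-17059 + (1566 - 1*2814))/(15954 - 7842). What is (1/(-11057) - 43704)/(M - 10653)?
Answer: 3920003366448/955716693251 ≈ 4.1016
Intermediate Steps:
M = -18307/8112 (M = (-17059 + (1566 - 2814))/8112 = (-17059 - 1248)*(1/8112) = -18307*1/8112 = -18307/8112 ≈ -2.2568)
(1/(-11057) - 43704)/(M - 10653) = (1/(-11057) - 43704)/(-18307/8112 - 10653) = (-1/11057 - 43704)/(-86435443/8112) = -483235129/11057*(-8112/86435443) = 3920003366448/955716693251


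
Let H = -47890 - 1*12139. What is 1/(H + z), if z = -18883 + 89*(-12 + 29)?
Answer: -1/77399 ≈ -1.2920e-5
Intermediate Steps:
H = -60029 (H = -47890 - 12139 = -60029)
z = -17370 (z = -18883 + 89*17 = -18883 + 1513 = -17370)
1/(H + z) = 1/(-60029 - 17370) = 1/(-77399) = -1/77399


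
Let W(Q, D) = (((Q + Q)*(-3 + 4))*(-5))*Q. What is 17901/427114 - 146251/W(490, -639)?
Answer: 7531867901/73250051000 ≈ 0.10282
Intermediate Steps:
W(Q, D) = -10*Q**2 (W(Q, D) = (((2*Q)*1)*(-5))*Q = ((2*Q)*(-5))*Q = (-10*Q)*Q = -10*Q**2)
17901/427114 - 146251/W(490, -639) = 17901/427114 - 146251/((-10*490**2)) = 17901*(1/427114) - 146251/((-10*240100)) = 17901/427114 - 146251/(-2401000) = 17901/427114 - 146251*(-1/2401000) = 17901/427114 + 20893/343000 = 7531867901/73250051000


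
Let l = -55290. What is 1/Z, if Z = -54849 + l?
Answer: -1/110139 ≈ -9.0794e-6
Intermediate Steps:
Z = -110139 (Z = -54849 - 55290 = -110139)
1/Z = 1/(-110139) = -1/110139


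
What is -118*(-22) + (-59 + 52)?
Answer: 2589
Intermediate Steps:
-118*(-22) + (-59 + 52) = 2596 - 7 = 2589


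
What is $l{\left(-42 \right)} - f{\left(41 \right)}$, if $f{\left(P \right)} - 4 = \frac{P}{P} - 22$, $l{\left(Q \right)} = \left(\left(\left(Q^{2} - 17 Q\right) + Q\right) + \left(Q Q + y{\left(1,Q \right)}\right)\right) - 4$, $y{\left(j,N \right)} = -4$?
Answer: $4209$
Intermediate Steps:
$l{\left(Q \right)} = -8 - 16 Q + 2 Q^{2}$ ($l{\left(Q \right)} = \left(\left(\left(Q^{2} - 17 Q\right) + Q\right) + \left(Q Q - 4\right)\right) - 4 = \left(\left(Q^{2} - 16 Q\right) + \left(Q^{2} - 4\right)\right) - 4 = \left(\left(Q^{2} - 16 Q\right) + \left(-4 + Q^{2}\right)\right) - 4 = \left(-4 - 16 Q + 2 Q^{2}\right) - 4 = -8 - 16 Q + 2 Q^{2}$)
$f{\left(P \right)} = -17$ ($f{\left(P \right)} = 4 + \left(\frac{P}{P} - 22\right) = 4 + \left(1 - 22\right) = 4 - 21 = -17$)
$l{\left(-42 \right)} - f{\left(41 \right)} = \left(-8 - -672 + 2 \left(-42\right)^{2}\right) - -17 = \left(-8 + 672 + 2 \cdot 1764\right) + 17 = \left(-8 + 672 + 3528\right) + 17 = 4192 + 17 = 4209$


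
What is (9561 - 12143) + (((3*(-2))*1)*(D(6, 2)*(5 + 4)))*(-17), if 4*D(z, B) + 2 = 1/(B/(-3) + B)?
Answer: -22951/8 ≈ -2868.9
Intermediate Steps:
D(z, B) = -1/2 + 3/(8*B) (D(z, B) = -1/2 + 1/(4*(B/(-3) + B)) = -1/2 + 1/(4*(B*(-1/3) + B)) = -1/2 + 1/(4*(-B/3 + B)) = -1/2 + 1/(4*((2*B/3))) = -1/2 + (3/(2*B))/4 = -1/2 + 3/(8*B))
(9561 - 12143) + (((3*(-2))*1)*(D(6, 2)*(5 + 4)))*(-17) = (9561 - 12143) + (((3*(-2))*1)*(((1/8)*(3 - 4*2)/2)*(5 + 4)))*(-17) = -2582 + ((-6*1)*(((1/8)*(1/2)*(3 - 8))*9))*(-17) = -2582 - 6*(1/8)*(1/2)*(-5)*9*(-17) = -2582 - (-15)*9/8*(-17) = -2582 - 6*(-45/16)*(-17) = -2582 + (135/8)*(-17) = -2582 - 2295/8 = -22951/8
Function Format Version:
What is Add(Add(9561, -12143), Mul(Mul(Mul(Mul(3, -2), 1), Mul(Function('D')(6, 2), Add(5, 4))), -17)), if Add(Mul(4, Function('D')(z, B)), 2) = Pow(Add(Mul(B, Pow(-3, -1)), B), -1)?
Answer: Rational(-22951, 8) ≈ -2868.9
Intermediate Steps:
Function('D')(z, B) = Add(Rational(-1, 2), Mul(Rational(3, 8), Pow(B, -1))) (Function('D')(z, B) = Add(Rational(-1, 2), Mul(Rational(1, 4), Pow(Add(Mul(B, Pow(-3, -1)), B), -1))) = Add(Rational(-1, 2), Mul(Rational(1, 4), Pow(Add(Mul(B, Rational(-1, 3)), B), -1))) = Add(Rational(-1, 2), Mul(Rational(1, 4), Pow(Add(Mul(Rational(-1, 3), B), B), -1))) = Add(Rational(-1, 2), Mul(Rational(1, 4), Pow(Mul(Rational(2, 3), B), -1))) = Add(Rational(-1, 2), Mul(Rational(1, 4), Mul(Rational(3, 2), Pow(B, -1)))) = Add(Rational(-1, 2), Mul(Rational(3, 8), Pow(B, -1))))
Add(Add(9561, -12143), Mul(Mul(Mul(Mul(3, -2), 1), Mul(Function('D')(6, 2), Add(5, 4))), -17)) = Add(Add(9561, -12143), Mul(Mul(Mul(Mul(3, -2), 1), Mul(Mul(Rational(1, 8), Pow(2, -1), Add(3, Mul(-4, 2))), Add(5, 4))), -17)) = Add(-2582, Mul(Mul(Mul(-6, 1), Mul(Mul(Rational(1, 8), Rational(1, 2), Add(3, -8)), 9)), -17)) = Add(-2582, Mul(Mul(-6, Mul(Mul(Rational(1, 8), Rational(1, 2), -5), 9)), -17)) = Add(-2582, Mul(Mul(-6, Mul(Rational(-5, 16), 9)), -17)) = Add(-2582, Mul(Mul(-6, Rational(-45, 16)), -17)) = Add(-2582, Mul(Rational(135, 8), -17)) = Add(-2582, Rational(-2295, 8)) = Rational(-22951, 8)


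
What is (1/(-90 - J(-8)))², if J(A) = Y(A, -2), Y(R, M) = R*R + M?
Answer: 1/23104 ≈ 4.3283e-5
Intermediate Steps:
Y(R, M) = M + R² (Y(R, M) = R² + M = M + R²)
J(A) = -2 + A²
(1/(-90 - J(-8)))² = (1/(-90 - (-2 + (-8)²)))² = (1/(-90 - (-2 + 64)))² = (1/(-90 - 1*62))² = (1/(-90 - 62))² = (1/(-152))² = (-1/152)² = 1/23104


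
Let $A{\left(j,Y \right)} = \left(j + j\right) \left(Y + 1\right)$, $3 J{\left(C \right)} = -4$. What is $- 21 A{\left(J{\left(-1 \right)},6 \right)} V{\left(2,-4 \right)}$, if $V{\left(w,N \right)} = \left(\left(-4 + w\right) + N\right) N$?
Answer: $9408$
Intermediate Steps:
$J{\left(C \right)} = - \frac{4}{3}$ ($J{\left(C \right)} = \frac{1}{3} \left(-4\right) = - \frac{4}{3}$)
$V{\left(w,N \right)} = N \left(-4 + N + w\right)$ ($V{\left(w,N \right)} = \left(-4 + N + w\right) N = N \left(-4 + N + w\right)$)
$A{\left(j,Y \right)} = 2 j \left(1 + Y\right)$
$- 21 A{\left(J{\left(-1 \right)},6 \right)} V{\left(2,-4 \right)} = - 21 \cdot 2 \left(- \frac{4}{3}\right) \left(1 + 6\right) \left(- 4 \left(-4 - 4 + 2\right)\right) = - 21 \cdot 2 \left(- \frac{4}{3}\right) 7 \left(\left(-4\right) \left(-6\right)\right) = \left(-21\right) \left(- \frac{56}{3}\right) 24 = 392 \cdot 24 = 9408$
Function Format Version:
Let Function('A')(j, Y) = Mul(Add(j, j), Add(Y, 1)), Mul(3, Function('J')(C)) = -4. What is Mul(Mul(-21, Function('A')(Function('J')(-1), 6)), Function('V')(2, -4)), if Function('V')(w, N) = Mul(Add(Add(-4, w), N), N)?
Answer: 9408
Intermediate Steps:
Function('J')(C) = Rational(-4, 3) (Function('J')(C) = Mul(Rational(1, 3), -4) = Rational(-4, 3))
Function('V')(w, N) = Mul(N, Add(-4, N, w)) (Function('V')(w, N) = Mul(Add(-4, N, w), N) = Mul(N, Add(-4, N, w)))
Function('A')(j, Y) = Mul(2, j, Add(1, Y)) (Function('A')(j, Y) = Mul(Mul(2, j), Add(1, Y)) = Mul(2, j, Add(1, Y)))
Mul(Mul(-21, Function('A')(Function('J')(-1), 6)), Function('V')(2, -4)) = Mul(Mul(-21, Mul(2, Rational(-4, 3), Add(1, 6))), Mul(-4, Add(-4, -4, 2))) = Mul(Mul(-21, Mul(2, Rational(-4, 3), 7)), Mul(-4, -6)) = Mul(Mul(-21, Rational(-56, 3)), 24) = Mul(392, 24) = 9408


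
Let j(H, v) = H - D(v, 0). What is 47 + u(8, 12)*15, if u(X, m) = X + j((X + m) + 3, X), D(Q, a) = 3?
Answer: 467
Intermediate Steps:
j(H, v) = -3 + H (j(H, v) = H - 1*3 = H - 3 = -3 + H)
u(X, m) = m + 2*X (u(X, m) = X + (-3 + ((X + m) + 3)) = X + (-3 + (3 + X + m)) = X + (X + m) = m + 2*X)
47 + u(8, 12)*15 = 47 + (12 + 2*8)*15 = 47 + (12 + 16)*15 = 47 + 28*15 = 47 + 420 = 467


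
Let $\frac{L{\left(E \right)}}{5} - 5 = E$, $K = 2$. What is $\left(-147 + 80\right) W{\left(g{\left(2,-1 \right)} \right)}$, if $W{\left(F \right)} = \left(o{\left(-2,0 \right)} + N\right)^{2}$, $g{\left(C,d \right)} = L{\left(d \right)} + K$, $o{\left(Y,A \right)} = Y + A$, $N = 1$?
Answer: $-67$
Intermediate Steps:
$L{\left(E \right)} = 25 + 5 E$
$o{\left(Y,A \right)} = A + Y$
$g{\left(C,d \right)} = 27 + 5 d$ ($g{\left(C,d \right)} = \left(25 + 5 d\right) + 2 = 27 + 5 d$)
$W{\left(F \right)} = 1$ ($W{\left(F \right)} = \left(\left(0 - 2\right) + 1\right)^{2} = \left(-2 + 1\right)^{2} = \left(-1\right)^{2} = 1$)
$\left(-147 + 80\right) W{\left(g{\left(2,-1 \right)} \right)} = \left(-147 + 80\right) 1 = \left(-67\right) 1 = -67$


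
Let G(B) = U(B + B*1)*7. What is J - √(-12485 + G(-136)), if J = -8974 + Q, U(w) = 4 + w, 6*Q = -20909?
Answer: -74753/6 - I*√14361 ≈ -12459.0 - 119.84*I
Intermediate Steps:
Q = -20909/6 (Q = (⅙)*(-20909) = -20909/6 ≈ -3484.8)
G(B) = 28 + 14*B (G(B) = (4 + (B + B*1))*7 = (4 + (B + B))*7 = (4 + 2*B)*7 = 28 + 14*B)
J = -74753/6 (J = -8974 - 20909/6 = -74753/6 ≈ -12459.)
J - √(-12485 + G(-136)) = -74753/6 - √(-12485 + (28 + 14*(-136))) = -74753/6 - √(-12485 + (28 - 1904)) = -74753/6 - √(-12485 - 1876) = -74753/6 - √(-14361) = -74753/6 - I*√14361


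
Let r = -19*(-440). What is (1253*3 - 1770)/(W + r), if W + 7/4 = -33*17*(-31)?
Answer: 7956/102997 ≈ 0.077245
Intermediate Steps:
r = 8360
W = 69557/4 (W = -7/4 - 33*17*(-31) = -7/4 - 561*(-31) = -7/4 + 17391 = 69557/4 ≈ 17389.)
(1253*3 - 1770)/(W + r) = (1253*3 - 1770)/(69557/4 + 8360) = (3759 - 1770)/(102997/4) = 1989*(4/102997) = 7956/102997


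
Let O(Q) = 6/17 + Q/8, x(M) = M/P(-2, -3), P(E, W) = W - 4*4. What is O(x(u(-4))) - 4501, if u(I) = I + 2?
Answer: -5814819/1292 ≈ -4500.6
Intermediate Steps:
P(E, W) = -16 + W (P(E, W) = W - 16 = -16 + W)
u(I) = 2 + I
x(M) = -M/19 (x(M) = M/(-16 - 3) = M/(-19) = M*(-1/19) = -M/19)
O(Q) = 6/17 + Q/8 (O(Q) = 6*(1/17) + Q*(⅛) = 6/17 + Q/8)
O(x(u(-4))) - 4501 = (6/17 + (-(2 - 4)/19)/8) - 4501 = (6/17 + (-1/19*(-2))/8) - 4501 = (6/17 + (⅛)*(2/19)) - 4501 = (6/17 + 1/76) - 4501 = 473/1292 - 4501 = -5814819/1292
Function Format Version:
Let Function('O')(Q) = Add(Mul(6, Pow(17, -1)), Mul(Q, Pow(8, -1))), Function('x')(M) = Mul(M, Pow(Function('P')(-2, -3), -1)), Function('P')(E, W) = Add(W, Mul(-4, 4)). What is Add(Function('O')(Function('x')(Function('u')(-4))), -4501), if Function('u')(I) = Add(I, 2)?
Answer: Rational(-5814819, 1292) ≈ -4500.6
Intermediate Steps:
Function('P')(E, W) = Add(-16, W) (Function('P')(E, W) = Add(W, -16) = Add(-16, W))
Function('u')(I) = Add(2, I)
Function('x')(M) = Mul(Rational(-1, 19), M) (Function('x')(M) = Mul(M, Pow(Add(-16, -3), -1)) = Mul(M, Pow(-19, -1)) = Mul(M, Rational(-1, 19)) = Mul(Rational(-1, 19), M))
Function('O')(Q) = Add(Rational(6, 17), Mul(Rational(1, 8), Q)) (Function('O')(Q) = Add(Mul(6, Rational(1, 17)), Mul(Q, Rational(1, 8))) = Add(Rational(6, 17), Mul(Rational(1, 8), Q)))
Add(Function('O')(Function('x')(Function('u')(-4))), -4501) = Add(Add(Rational(6, 17), Mul(Rational(1, 8), Mul(Rational(-1, 19), Add(2, -4)))), -4501) = Add(Add(Rational(6, 17), Mul(Rational(1, 8), Mul(Rational(-1, 19), -2))), -4501) = Add(Add(Rational(6, 17), Mul(Rational(1, 8), Rational(2, 19))), -4501) = Add(Add(Rational(6, 17), Rational(1, 76)), -4501) = Add(Rational(473, 1292), -4501) = Rational(-5814819, 1292)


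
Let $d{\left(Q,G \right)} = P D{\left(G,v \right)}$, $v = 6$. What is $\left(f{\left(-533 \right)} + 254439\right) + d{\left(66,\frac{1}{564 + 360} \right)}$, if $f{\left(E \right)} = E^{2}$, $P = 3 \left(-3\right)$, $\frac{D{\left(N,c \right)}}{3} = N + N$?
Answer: $\frac{82933303}{154} \approx 5.3853 \cdot 10^{5}$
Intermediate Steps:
$D{\left(N,c \right)} = 6 N$ ($D{\left(N,c \right)} = 3 \left(N + N\right) = 3 \cdot 2 N = 6 N$)
$P = -9$
$d{\left(Q,G \right)} = - 54 G$ ($d{\left(Q,G \right)} = - 9 \cdot 6 G = - 54 G$)
$\left(f{\left(-533 \right)} + 254439\right) + d{\left(66,\frac{1}{564 + 360} \right)} = \left(\left(-533\right)^{2} + 254439\right) - \frac{54}{564 + 360} = \left(284089 + 254439\right) - \frac{54}{924} = 538528 - \frac{9}{154} = \frac{82933303}{154}$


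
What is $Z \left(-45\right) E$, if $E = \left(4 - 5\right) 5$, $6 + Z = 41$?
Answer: $7875$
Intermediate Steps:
$Z = 35$ ($Z = -6 + 41 = 35$)
$E = -5$ ($E = \left(-1\right) 5 = -5$)
$Z \left(-45\right) E = 35 \left(-45\right) \left(-5\right) = \left(-1575\right) \left(-5\right) = 7875$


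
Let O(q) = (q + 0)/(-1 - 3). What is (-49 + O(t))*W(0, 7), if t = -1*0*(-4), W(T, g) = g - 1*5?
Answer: -98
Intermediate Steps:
W(T, g) = -5 + g (W(T, g) = g - 5 = -5 + g)
t = 0 (t = 0*(-4) = 0)
O(q) = -q/4 (O(q) = q/(-4) = q*(-¼) = -q/4)
(-49 + O(t))*W(0, 7) = (-49 - ¼*0)*(-5 + 7) = (-49 + 0)*2 = -49*2 = -98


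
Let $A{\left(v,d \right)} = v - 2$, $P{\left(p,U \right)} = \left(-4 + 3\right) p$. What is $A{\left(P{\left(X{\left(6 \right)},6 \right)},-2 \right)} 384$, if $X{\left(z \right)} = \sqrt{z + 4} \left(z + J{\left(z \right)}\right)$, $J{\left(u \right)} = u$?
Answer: $-768 - 4608 \sqrt{10} \approx -15340.0$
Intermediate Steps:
$X{\left(z \right)} = 2 z \sqrt{4 + z}$ ($X{\left(z \right)} = \sqrt{z + 4} \left(z + z\right) = \sqrt{4 + z} 2 z = 2 z \sqrt{4 + z}$)
$P{\left(p,U \right)} = - p$
$A{\left(v,d \right)} = -2 + v$
$A{\left(P{\left(X{\left(6 \right)},6 \right)},-2 \right)} 384 = \left(-2 - 2 \cdot 6 \sqrt{4 + 6}\right) 384 = \left(-2 - 2 \cdot 6 \sqrt{10}\right) 384 = \left(-2 - 12 \sqrt{10}\right) 384 = -768 - 4608 \sqrt{10}$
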